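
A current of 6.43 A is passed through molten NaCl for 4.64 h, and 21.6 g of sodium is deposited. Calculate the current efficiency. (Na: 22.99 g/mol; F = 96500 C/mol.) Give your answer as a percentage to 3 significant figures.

84.4%

Q = 6.43 × 16704 = 1.074×10^5 C
n(e⁻) = 1.074×10^5 / 96500 = 1.113 mol
Na⁺ + e⁻ → Na, so theoretical n(Na) = 1.113 mol → 25.59 g
Efficiency = 21.6 / 25.59 = 0.8441 = 84.4%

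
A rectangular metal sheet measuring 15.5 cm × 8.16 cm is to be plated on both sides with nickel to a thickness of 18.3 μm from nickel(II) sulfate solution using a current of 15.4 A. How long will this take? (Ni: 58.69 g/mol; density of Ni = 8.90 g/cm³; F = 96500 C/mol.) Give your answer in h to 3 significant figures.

0.244 h

Plated area = 2 × 15.5 × 8.16 = 253.0 cm²
Volume = 253.0 × 18.3×10⁻⁴ cm = 0.4630 cm³
m(Ni) = 0.4630 × 8.90 = 4.121 g
n(Ni) = 4.121 / 58.69 = 0.07022 mol; n(e⁻) = 2 × 0.07022 = 0.1404 mol
Q = 0.1404 × 96500 = 13550 C
t = 13550 / 15.4 = 879.9 s = 0.244 h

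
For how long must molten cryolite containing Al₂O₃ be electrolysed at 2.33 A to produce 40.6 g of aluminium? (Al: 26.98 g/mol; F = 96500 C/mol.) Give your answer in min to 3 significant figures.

n(Al) = 40.6 / 26.98 = 1.505 mol
Al³⁺ + 3e⁻ → Al, so n(e⁻) = 3 × 1.505 = 4.515 mol
Q = 4.515 × 96500 = 4.357×10^5 C
t = Q / I = 4.357×10^5 / 2.33 = 1.870×10^5 s = 3120 min

3120 min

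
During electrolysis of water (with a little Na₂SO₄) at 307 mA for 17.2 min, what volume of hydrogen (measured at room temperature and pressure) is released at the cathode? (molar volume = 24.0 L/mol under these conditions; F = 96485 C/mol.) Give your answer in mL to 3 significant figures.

Charge passed = 0.307 × 1032 = 316.8 C
n(e⁻) = Q/F = 316.8/96485 = 0.003283 mol
2H⁺ + 2e⁻ → H₂, so n(H₂) = 0.003283 / 2 = 0.001642 mol
V = 0.001642 × 24.0 = 0.03941 L
= 39.4 mL

39.4 mL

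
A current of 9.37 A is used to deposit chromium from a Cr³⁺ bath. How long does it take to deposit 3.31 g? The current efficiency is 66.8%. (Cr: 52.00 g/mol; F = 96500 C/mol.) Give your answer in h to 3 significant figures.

n(Cr) = 3.31 / 52.00 = 0.06365 mol
Cr³⁺ + 3e⁻ → Cr, so n(e⁻) = 3 × 0.06365 = 0.1910 mol
Q = 0.1910 × 96500 / 0.668 = 27590 C
t = Q / I = 27590 / 9.37 = 2945 s = 0.818 h

0.818 h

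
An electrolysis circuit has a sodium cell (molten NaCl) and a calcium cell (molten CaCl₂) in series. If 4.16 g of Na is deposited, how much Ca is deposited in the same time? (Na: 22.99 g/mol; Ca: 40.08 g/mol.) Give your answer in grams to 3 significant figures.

3.63 g

n(Na) = 4.16 / 22.99 = 0.1809 mol
Na⁺ + e⁻ → Na, so n(e⁻) = 0.1809 mol
Same current for the same time ⇒ same n(e⁻) = 0.1809 mol in both cells.
Ca²⁺ + 2e⁻ → Ca, so n(Ca) = 0.1809 / 2 = 0.09045 mol
m(Ca) = 0.09045 × 40.08 = 3.63 g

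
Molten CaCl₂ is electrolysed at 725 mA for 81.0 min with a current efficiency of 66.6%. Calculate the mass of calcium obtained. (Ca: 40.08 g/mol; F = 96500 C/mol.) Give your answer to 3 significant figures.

0.487 g

Q = 0.725 × 4860 = 3524 C
n(e⁻) = 3524 / 96500 = 0.03652 mol
Ca²⁺ + 2e⁻ → Ca, so theoretical m(Ca) = 0.01826 × 40.08 = 0.7319 g
Actual mass = 66.6% × 0.7319 = 0.487 g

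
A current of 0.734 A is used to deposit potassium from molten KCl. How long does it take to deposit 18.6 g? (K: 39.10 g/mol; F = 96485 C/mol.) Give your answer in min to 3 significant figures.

n(K) = 18.6 / 39.10 = 0.4757 mol
K⁺ + e⁻ → K, so n(e⁻) = 0.4757 mol
Q = 0.4757 × 96485 = 45900 C
t = Q / I = 45900 / 0.734 = 62530 s = 1040 min

1040 min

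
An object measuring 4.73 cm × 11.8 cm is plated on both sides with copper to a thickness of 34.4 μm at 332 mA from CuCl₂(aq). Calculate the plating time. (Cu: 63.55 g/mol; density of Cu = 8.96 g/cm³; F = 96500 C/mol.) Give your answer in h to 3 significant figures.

Plated area = 2 × 4.73 × 11.8 = 111.6 cm²
Volume = 111.6 × 34.4×10⁻⁴ cm = 0.3839 cm³
m(Cu) = 0.3839 × 8.96 = 3.440 g
n(Cu) = 3.440 / 63.55 = 0.05413 mol; n(e⁻) = 2 × 0.05413 = 0.1083 mol
Q = 0.1083 × 96500 = 10450 C
t = 10450 / 0.332 = 31480 s = 8.74 h

8.74 h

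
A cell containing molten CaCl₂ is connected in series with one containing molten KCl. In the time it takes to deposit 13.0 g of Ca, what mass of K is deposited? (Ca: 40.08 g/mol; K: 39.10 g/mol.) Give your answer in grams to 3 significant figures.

n(Ca) = 13.0 / 40.08 = 0.3244 mol
Ca²⁺ + 2e⁻ → Ca, so n(e⁻) = 2 × 0.3244 = 0.6488 mol
Same current for the same time ⇒ same n(e⁻) = 0.6488 mol in both cells.
K⁺ + e⁻ → K, so n(K) = 0.6488 mol
m(K) = 0.6488 × 39.10 = 25.4 g

25.4 g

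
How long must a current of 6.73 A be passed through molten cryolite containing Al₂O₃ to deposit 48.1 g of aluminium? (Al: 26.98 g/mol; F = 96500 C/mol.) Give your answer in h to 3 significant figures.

n(Al) = 48.1 / 26.98 = 1.783 mol
Al³⁺ + 3e⁻ → Al, so n(e⁻) = 3 × 1.783 = 5.349 mol
Q = 5.349 × 96500 = 5.162×10^5 C
t = Q / I = 5.162×10^5 / 6.73 = 76700 s = 21.3 h

21.3 h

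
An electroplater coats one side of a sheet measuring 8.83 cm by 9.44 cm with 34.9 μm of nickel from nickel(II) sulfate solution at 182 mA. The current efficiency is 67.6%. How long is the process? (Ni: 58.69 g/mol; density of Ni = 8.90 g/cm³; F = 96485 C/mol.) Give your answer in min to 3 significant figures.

1150 min

Plated area = 8.83 × 9.44 = 83.36 cm²
Volume = 83.36 × 34.9×10⁻⁴ cm = 0.2909 cm³
m(Ni) = 0.2909 × 8.90 = 2.589 g
n(Ni) = 2.589 / 58.69 = 0.04411 mol; n(e⁻) = 2 × 0.04411 = 0.08822 mol
Q = 0.08822 × 96485 / 0.676 = 12590 C
t = 12590 / 0.182 = 69180 s = 1150 min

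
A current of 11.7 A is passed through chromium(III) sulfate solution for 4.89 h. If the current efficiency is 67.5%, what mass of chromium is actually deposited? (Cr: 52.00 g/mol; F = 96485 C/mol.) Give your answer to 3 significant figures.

Q = 11.7 × 17604 = 2.060×10^5 C
n(e⁻) = 2.060×10^5 / 96485 = 2.135 mol
Cr³⁺ + 3e⁻ → Cr, so theoretical m(Cr) = 0.7117 × 52.00 = 37.01 g
Actual mass = 67.5% × 37.01 = 25.0 g

25.0 g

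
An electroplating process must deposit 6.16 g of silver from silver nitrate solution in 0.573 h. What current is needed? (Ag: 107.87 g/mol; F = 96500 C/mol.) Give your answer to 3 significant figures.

2.67 A

n(Ag) = 6.16 / 107.87 = 0.05711 mol
Ag⁺ + e⁻ → Ag, so n(e⁻) = 0.05711 mol
Q = 0.05711 × 96500 = 5511 C
I = Q / t = 5511 / 2062.8 s = 2.67 A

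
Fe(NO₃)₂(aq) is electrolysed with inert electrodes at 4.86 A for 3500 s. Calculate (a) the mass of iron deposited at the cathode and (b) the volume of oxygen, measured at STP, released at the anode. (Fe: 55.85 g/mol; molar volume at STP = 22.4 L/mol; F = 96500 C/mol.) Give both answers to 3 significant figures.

Q = 4.86 × 3500 = 17010 C; n(e⁻) = 17010 / 96500 = 0.1763 mol
Cathode: Fe²⁺ + 2e⁻ → Fe → n(Fe) = 0.1763/2 = 0.08815 mol → 4.92 g
Anode: 2H₂O → O₂ + 4H⁺ + 4e⁻ → n(O₂) = 0.1763/4 = 0.04408 mol → 0.987 L

4.92 g Fe; 0.987 L O₂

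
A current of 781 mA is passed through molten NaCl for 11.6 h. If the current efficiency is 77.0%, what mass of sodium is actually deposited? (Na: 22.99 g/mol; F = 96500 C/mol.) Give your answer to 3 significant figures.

Q = 0.781 × 41760 = 32610 C
n(e⁻) = 32610 / 96500 = 0.3379 mol
Na⁺ + e⁻ → Na, so theoretical m(Na) = 0.3379 × 22.99 = 7.768 g
Actual mass = 77.0% × 7.768 = 5.98 g

5.98 g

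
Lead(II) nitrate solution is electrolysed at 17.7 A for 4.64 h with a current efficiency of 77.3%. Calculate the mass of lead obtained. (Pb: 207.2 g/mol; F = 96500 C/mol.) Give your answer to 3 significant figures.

Q = 17.7 × 16704 = 2.957×10^5 C
n(e⁻) = 2.957×10^5 / 96500 = 3.064 mol
Pb²⁺ + 2e⁻ → Pb, so theoretical m(Pb) = 1.532 × 207.2 = 317.4 g
Actual mass = 77.3% × 317.4 = 245 g

245 g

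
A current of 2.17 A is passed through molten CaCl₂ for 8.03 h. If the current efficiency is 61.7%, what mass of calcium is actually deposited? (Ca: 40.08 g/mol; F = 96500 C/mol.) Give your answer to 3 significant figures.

8.04 g

Q = 2.17 × 28908 = 62730 C
n(e⁻) = 62730 / 96500 = 0.6501 mol
Ca²⁺ + 2e⁻ → Ca, so theoretical m(Ca) = 0.3251 × 40.08 = 13.03 g
Actual mass = 61.7% × 13.03 = 8.04 g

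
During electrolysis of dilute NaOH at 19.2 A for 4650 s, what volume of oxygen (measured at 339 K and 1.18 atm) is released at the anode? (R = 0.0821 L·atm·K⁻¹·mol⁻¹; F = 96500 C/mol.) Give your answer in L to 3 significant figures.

Charge passed = 19.2 × 4650 = 89280 C
n(e⁻) = Q/F = 89280/96500 = 0.9252 mol
2H₂O → O₂ + 4H⁺ + 4e⁻, so n(O₂) = 0.9252 / 4 = 0.2313 mol
V = nRT/P = 0.2313 × 0.0821 × 339 / 1.18 = 5.456 L

5.46 L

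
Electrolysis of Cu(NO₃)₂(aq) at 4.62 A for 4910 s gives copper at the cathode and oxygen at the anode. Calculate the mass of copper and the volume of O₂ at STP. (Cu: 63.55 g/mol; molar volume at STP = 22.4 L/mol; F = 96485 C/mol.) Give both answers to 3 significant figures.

7.47 g Cu; 1.32 L O₂

Q = 4.62 × 4910 = 22680 C; n(e⁻) = 22680 / 96485 = 0.2351 mol
Cathode: Cu²⁺ + 2e⁻ → Cu → n(Cu) = 0.2351/2 = 0.1176 mol → 7.47 g
Anode: 2H₂O → O₂ + 4H⁺ + 4e⁻ → n(O₂) = 0.2351/4 = 0.05878 mol → 1.32 L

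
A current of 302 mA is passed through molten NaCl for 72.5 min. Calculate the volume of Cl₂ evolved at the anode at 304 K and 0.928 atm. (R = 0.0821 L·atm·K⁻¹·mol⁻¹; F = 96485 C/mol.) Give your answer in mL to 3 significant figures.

Q = 0.302 A × 4350 s = 1314 C
n(e⁻) = 1314 / 96485 = 0.01362 mol
2Cl⁻ → Cl₂ + 2e⁻, so n(Cl₂) = 0.01362 / 2 = 0.006810 mol
V = nRT/P = 0.006810 × 0.0821 × 304 / 0.928 = 0.1832 L
= 183 mL

183 mL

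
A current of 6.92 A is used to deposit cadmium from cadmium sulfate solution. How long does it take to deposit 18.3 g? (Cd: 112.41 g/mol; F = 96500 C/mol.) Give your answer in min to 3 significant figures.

n(Cd) = 18.3 / 112.41 = 0.1628 mol
Cd²⁺ + 2e⁻ → Cd, so n(e⁻) = 2 × 0.1628 = 0.3256 mol
Q = 0.3256 × 96500 = 31420 C
t = Q / I = 31420 / 6.92 = 4540 s = 75.7 min

75.7 min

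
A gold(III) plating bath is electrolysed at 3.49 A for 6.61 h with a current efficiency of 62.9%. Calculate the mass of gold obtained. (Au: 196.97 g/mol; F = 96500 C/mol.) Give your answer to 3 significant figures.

35.5 g

Q = 3.49 × 23796 = 83050 C
n(e⁻) = 83050 / 96500 = 0.8606 mol
Au³⁺ + 3e⁻ → Au, so theoretical m(Au) = 0.2869 × 196.97 = 56.51 g
Actual mass = 62.9% × 56.51 = 35.5 g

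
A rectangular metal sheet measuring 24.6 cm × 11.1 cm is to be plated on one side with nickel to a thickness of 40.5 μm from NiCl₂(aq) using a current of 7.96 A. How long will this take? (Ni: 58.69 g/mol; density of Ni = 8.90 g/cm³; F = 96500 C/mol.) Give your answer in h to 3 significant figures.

1.13 h

Plated area = 24.6 × 11.1 = 273.1 cm²
Volume = 273.1 × 40.5×10⁻⁴ cm = 1.106 cm³
m(Ni) = 1.106 × 8.90 = 9.843 g
n(Ni) = 9.843 / 58.69 = 0.1677 mol; n(e⁻) = 2 × 0.1677 = 0.3354 mol
Q = 0.3354 × 96500 = 32370 C
t = 32370 / 7.96 = 4067 s = 1.13 h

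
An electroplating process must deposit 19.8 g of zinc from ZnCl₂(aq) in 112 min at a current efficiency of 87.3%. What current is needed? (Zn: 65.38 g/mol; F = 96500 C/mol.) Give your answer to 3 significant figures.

9.96 A

n(Zn) = 19.8 / 65.38 = 0.3028 mol
Zn²⁺ + 2e⁻ → Zn, so n(e⁻) = 2 × 0.3028 = 0.6056 mol
Q = 0.6056 × 96500 / 0.873 = 66940 C
I = Q / t = 66940 / 6720 s = 9.96 A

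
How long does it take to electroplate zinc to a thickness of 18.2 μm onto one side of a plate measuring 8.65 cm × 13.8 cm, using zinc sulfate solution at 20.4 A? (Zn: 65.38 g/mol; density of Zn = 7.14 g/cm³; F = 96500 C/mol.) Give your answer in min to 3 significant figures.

Plated area = 8.65 × 13.8 = 119.4 cm²
Volume = 119.4 × 18.2×10⁻⁴ cm = 0.2173 cm³
m(Zn) = 0.2173 × 7.14 = 1.552 g
n(Zn) = 1.552 / 65.38 = 0.02374 mol; n(e⁻) = 2 × 0.02374 = 0.04748 mol
Q = 0.04748 × 96500 = 4582 C
t = 4582 / 20.4 = 224.6 s = 3.74 min

3.74 min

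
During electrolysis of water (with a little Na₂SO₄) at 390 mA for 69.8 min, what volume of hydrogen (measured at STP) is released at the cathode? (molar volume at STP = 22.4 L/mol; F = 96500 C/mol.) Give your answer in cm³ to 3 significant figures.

Q = It = 0.390 × 4188 = 1633 C
Moles of electrons = 1633 / 96500 = 0.01692 mol
2H⁺ + 2e⁻ → H₂, so n(H₂) = 0.01692 / 2 = 0.008460 mol
V = 0.008460 × 22.4 = 0.1895 L
= 190 cm³

190 cm³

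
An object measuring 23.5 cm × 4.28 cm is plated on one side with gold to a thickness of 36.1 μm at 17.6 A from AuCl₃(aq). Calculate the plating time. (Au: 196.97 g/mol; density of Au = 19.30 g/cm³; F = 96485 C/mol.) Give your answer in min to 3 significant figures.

Plated area = 23.5 × 4.28 = 100.6 cm²
Volume = 100.6 × 36.1×10⁻⁴ cm = 0.3632 cm³
m(Au) = 0.3632 × 19.30 = 7.010 g
n(Au) = 7.010 / 196.97 = 0.03559 mol; n(e⁻) = 3 × 0.03559 = 0.1068 mol
Q = 0.1068 × 96485 = 10300 C
t = 10300 / 17.6 = 585.2 s = 9.75 min

9.75 min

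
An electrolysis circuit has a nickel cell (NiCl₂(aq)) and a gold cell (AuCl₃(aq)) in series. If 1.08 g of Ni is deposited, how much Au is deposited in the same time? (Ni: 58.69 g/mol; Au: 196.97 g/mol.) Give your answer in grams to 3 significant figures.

n(Ni) = 1.08 / 58.69 = 0.01840 mol
Ni²⁺ + 2e⁻ → Ni, so n(e⁻) = 2 × 0.01840 = 0.03680 mol
Same current for the same time ⇒ same n(e⁻) = 0.03680 mol in both cells.
Au³⁺ + 3e⁻ → Au, so n(Au) = 0.03680 / 3 = 0.01227 mol
m(Au) = 0.01227 × 196.97 = 2.42 g

2.42 g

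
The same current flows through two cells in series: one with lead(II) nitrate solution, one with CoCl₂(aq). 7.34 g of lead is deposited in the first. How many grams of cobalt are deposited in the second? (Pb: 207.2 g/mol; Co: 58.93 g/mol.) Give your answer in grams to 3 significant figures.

n(Pb) = 7.34 / 207.2 = 0.03542 mol
Pb²⁺ + 2e⁻ → Pb, so n(e⁻) = 2 × 0.03542 = 0.07084 mol
Same current for the same time ⇒ same n(e⁻) = 0.07084 mol in both cells.
Co²⁺ + 2e⁻ → Co, so n(Co) = 0.07084 / 2 = 0.03542 mol
m(Co) = 0.03542 × 58.93 = 2.09 g

2.09 g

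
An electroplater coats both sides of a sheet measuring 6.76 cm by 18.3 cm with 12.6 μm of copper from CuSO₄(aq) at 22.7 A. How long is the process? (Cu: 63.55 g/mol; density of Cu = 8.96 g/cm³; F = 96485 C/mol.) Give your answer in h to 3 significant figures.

0.104 h

Plated area = 2 × 6.76 × 18.3 = 247.4 cm²
Volume = 247.4 × 12.6×10⁻⁴ cm = 0.3117 cm³
m(Cu) = 0.3117 × 8.96 = 2.793 g
n(Cu) = 2.793 / 63.55 = 0.04395 mol; n(e⁻) = 2 × 0.04395 = 0.08790 mol
Q = 0.08790 × 96485 = 8481 C
t = 8481 / 22.7 = 373.6 s = 0.104 h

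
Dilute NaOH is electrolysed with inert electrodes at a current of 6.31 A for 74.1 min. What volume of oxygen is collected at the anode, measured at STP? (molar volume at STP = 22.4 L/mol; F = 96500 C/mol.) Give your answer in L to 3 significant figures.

1.63 L

Charge passed = 6.31 × 4446 = 28050 C
Moles of electrons = 28050 / 96500 = 0.2907 mol
2H₂O → O₂ + 4H⁺ + 4e⁻, so n(O₂) = 0.2907 / 4 = 0.07268 mol
V = 0.07268 × 22.4 = 1.628 L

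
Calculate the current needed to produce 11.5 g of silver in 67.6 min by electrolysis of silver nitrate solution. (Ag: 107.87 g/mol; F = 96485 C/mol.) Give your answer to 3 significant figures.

n(Ag) = 11.5 / 107.87 = 0.1066 mol
Ag⁺ + e⁻ → Ag, so n(e⁻) = 0.1066 mol
Q = 0.1066 × 96485 = 10290 C
I = Q / t = 10290 / 4056 s = 2.54 A

2.54 A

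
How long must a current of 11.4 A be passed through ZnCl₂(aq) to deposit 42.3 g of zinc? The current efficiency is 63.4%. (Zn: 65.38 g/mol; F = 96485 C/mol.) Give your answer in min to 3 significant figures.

n(Zn) = 42.3 / 65.38 = 0.6470 mol
Zn²⁺ + 2e⁻ → Zn, so n(e⁻) = 2 × 0.6470 = 1.294 mol
Q = 1.294 × 96485 / 0.634 = 1.969×10^5 C
t = Q / I = 1.969×10^5 / 11.4 = 17270 s = 288 min

288 min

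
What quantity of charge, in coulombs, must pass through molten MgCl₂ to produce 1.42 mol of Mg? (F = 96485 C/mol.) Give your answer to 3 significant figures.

2.74×10^5 C

Mg²⁺ + 2e⁻ → Mg, so n(e⁻) = 2 × 1.42 = 2.840 mol
Q = 2.840 × 96485 = 2.740×10^5 C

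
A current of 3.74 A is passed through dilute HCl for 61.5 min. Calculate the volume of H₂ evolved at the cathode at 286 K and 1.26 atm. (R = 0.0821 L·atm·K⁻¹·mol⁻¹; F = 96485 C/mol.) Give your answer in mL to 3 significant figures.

Q = It = 3.74 × 3690 = 13800 C
n(e⁻) = 13800 / 96485 = 0.1430 mol
2H⁺ + 2e⁻ → H₂, so n(H₂) = 0.1430 / 2 = 0.07150 mol
V = nRT/P = 0.07150 × 0.0821 × 286 / 1.26 = 1.332 L
= 1330 mL

1330 mL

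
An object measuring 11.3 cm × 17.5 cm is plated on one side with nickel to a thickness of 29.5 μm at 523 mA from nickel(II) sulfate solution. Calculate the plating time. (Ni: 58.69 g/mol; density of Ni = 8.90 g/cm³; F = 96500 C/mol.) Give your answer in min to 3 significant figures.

544 min

Plated area = 11.3 × 17.5 = 197.8 cm²
Volume = 197.8 × 29.5×10⁻⁴ cm = 0.5835 cm³
m(Ni) = 0.5835 × 8.90 = 5.193 g
n(Ni) = 5.193 / 58.69 = 0.08848 mol; n(e⁻) = 2 × 0.08848 = 0.1770 mol
Q = 0.1770 × 96500 = 17080 C
t = 17080 / 0.523 = 32660 s = 544 min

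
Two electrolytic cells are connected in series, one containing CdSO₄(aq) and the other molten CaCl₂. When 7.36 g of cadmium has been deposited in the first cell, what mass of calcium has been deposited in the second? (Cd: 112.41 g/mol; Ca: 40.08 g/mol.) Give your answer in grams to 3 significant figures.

n(Cd) = 7.36 / 112.41 = 0.06547 mol
Cd²⁺ + 2e⁻ → Cd, so n(e⁻) = 2 × 0.06547 = 0.1309 mol
Same current for the same time ⇒ same n(e⁻) = 0.1309 mol in both cells.
Ca²⁺ + 2e⁻ → Ca, so n(Ca) = 0.1309 / 2 = 0.06545 mol
m(Ca) = 0.06545 × 40.08 = 2.62 g

2.62 g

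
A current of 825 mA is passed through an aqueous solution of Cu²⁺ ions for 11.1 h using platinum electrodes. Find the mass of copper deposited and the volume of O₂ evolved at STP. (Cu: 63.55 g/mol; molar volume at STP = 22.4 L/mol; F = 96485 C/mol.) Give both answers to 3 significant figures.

10.9 g Cu; 1.91 L O₂

Q = 0.825 × 39960 = 32970 C; n(e⁻) = 32970 / 96485 = 0.3417 mol
Cathode: Cu²⁺ + 2e⁻ → Cu → n(Cu) = 0.3417/2 = 0.1709 mol → 10.9 g
Anode: 2H₂O → O₂ + 4H⁺ + 4e⁻ → n(O₂) = 0.3417/4 = 0.08543 mol → 1.91 L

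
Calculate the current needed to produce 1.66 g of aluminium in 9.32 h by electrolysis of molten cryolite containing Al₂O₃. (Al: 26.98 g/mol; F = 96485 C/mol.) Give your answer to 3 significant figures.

0.531 A

n(Al) = 1.66 / 26.98 = 0.06153 mol
Al³⁺ + 3e⁻ → Al, so n(e⁻) = 3 × 0.06153 = 0.1846 mol
Q = 0.1846 × 96485 = 17810 C
I = Q / t = 17810 / 33552 s = 0.531 A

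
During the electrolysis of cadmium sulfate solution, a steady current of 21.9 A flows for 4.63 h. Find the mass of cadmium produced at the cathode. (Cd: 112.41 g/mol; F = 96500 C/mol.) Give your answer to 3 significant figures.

Q = 21.9 A × 16668 s = 3.650×10^5 C
n(e⁻) = 3.650×10^5 / 96500 = 3.782 mol
Cd²⁺ + 2e⁻ → Cd, so n(Cd) = 3.782 / 2 = 1.891 mol
m = 1.891 × 112.41 = 213 g

213 g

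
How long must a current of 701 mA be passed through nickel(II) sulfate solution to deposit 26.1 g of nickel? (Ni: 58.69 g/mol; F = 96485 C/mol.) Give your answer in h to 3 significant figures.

n(Ni) = 26.1 / 58.69 = 0.4447 mol
Ni²⁺ + 2e⁻ → Ni, so n(e⁻) = 2 × 0.4447 = 0.8894 mol
Q = 0.8894 × 96485 = 85810 C
t = Q / I = 85810 / 0.701 = 1.224×10^5 s = 34.0 h

34.0 h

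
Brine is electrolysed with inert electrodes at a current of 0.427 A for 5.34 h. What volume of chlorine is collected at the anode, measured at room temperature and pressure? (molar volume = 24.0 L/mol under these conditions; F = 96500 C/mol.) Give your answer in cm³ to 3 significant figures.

1020 cm³

Q = It = 0.427 × 19224 = 8209 C
n(e⁻) = Q/F = 8209/96500 = 0.08507 mol
2Cl⁻ → Cl₂ + 2e⁻, so n(Cl₂) = 0.08507 / 2 = 0.04254 mol
V = 0.04254 × 24.0 = 1.021 L
= 1020 cm³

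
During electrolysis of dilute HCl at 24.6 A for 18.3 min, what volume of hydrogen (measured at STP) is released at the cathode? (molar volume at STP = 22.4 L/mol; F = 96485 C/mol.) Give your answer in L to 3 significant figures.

Q = 24.6 A × 1098 s = 27010 C
n(e⁻) = Q/F = 27010/96485 = 0.2799 mol
2H⁺ + 2e⁻ → H₂, so n(H₂) = 0.2799 / 2 = 0.1400 mol
V = 0.1400 × 22.4 = 3.136 L

3.14 L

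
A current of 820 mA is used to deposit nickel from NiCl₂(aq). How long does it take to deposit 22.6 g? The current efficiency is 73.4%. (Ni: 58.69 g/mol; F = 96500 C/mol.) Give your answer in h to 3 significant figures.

34.3 h

n(Ni) = 22.6 / 58.69 = 0.3851 mol
Ni²⁺ + 2e⁻ → Ni, so n(e⁻) = 2 × 0.3851 = 0.7702 mol
Q = 0.7702 × 96500 / 0.734 = 1.013×10^5 C
t = Q / I = 1.013×10^5 / 0.820 = 1.235×10^5 s = 34.3 h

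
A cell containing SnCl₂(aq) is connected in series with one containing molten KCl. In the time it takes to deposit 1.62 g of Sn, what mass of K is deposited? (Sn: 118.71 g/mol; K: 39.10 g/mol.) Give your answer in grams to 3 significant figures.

n(Sn) = 1.62 / 118.71 = 0.01365 mol
Sn²⁺ + 2e⁻ → Sn, so n(e⁻) = 2 × 0.01365 = 0.02730 mol
In series, the same 0.02730 mol of electrons flows through the second cell.
K⁺ + e⁻ → K, so n(K) = 0.02730 mol
m(K) = 0.02730 × 39.10 = 1.07 g

1.07 g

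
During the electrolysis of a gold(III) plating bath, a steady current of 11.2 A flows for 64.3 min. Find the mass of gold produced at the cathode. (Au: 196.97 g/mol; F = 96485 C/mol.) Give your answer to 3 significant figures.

Q = 11.2 A × 3858 s = 43210 C
n(e⁻) = 43210 / 96485 = 0.4478 mol
Au³⁺ + 3e⁻ → Au, so n(Au) = 0.4478 / 3 = 0.1493 mol
m = 0.1493 × 196.97 = 29.4 g

29.4 g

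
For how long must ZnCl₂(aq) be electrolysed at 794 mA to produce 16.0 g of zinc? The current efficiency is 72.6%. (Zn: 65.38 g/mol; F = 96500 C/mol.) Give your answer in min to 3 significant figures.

n(Zn) = 16.0 / 65.38 = 0.2447 mol
Zn²⁺ + 2e⁻ → Zn, so n(e⁻) = 2 × 0.2447 = 0.4894 mol
Q = 0.4894 × 96500 / 0.726 = 65050 C
t = Q / I = 65050 / 0.794 = 81930 s = 1370 min

1370 min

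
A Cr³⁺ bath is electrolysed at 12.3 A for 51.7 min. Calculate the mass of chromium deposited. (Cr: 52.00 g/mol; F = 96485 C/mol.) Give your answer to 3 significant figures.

6.85 g

Q = It = 12.3 × 3102 = 38150 C
n(e⁻) = 38150 / 96485 = 0.3954 mol
Cr³⁺ + 3e⁻ → Cr, so n(Cr) = 0.3954 / 3 = 0.1318 mol
m = 0.1318 × 52.00 = 6.85 g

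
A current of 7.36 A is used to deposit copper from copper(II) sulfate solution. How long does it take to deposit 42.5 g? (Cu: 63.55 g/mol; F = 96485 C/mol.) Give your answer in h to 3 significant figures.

n(Cu) = 42.5 / 63.55 = 0.6688 mol
Cu²⁺ + 2e⁻ → Cu, so n(e⁻) = 2 × 0.6688 = 1.338 mol
Q = 1.338 × 96485 = 1.291×10^5 C
t = Q / I = 1.291×10^5 / 7.36 = 17540 s = 4.87 h

4.87 h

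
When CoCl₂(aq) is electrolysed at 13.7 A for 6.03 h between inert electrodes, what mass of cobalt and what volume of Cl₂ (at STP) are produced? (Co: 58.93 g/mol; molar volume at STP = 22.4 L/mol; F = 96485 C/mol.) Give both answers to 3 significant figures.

90.8 g Co; 34.5 L Cl₂

Q = 13.7 × 21708 = 2.974×10^5 C; n(e⁻) = 2.974×10^5 / 96485 = 3.082 mol
Cathode: Co²⁺ + 2e⁻ → Co → n(Co) = 3.082/2 = 1.541 mol → 90.8 g
Anode: 2Cl⁻ → Cl₂ + 2e⁻ → n(Cl₂) = 3.082/2 = 1.541 mol → 34.5 L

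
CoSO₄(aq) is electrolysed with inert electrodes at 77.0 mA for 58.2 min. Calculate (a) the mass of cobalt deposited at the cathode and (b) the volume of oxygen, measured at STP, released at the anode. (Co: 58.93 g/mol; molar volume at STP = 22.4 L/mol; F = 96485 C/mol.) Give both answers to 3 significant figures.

Q = 0.0770 × 3492 = 268.9 C; n(e⁻) = 268.9 / 96485 = 0.002787 mol
Cathode: Co²⁺ + 2e⁻ → Co → n(Co) = 0.002787/2 = 0.001394 mol → 0.0821 g
Anode: 2H₂O → O₂ + 4H⁺ + 4e⁻ → n(O₂) = 0.002787/4 = 6.968×10^-4 mol → 0.0156 L

0.0821 g Co; 0.0156 L O₂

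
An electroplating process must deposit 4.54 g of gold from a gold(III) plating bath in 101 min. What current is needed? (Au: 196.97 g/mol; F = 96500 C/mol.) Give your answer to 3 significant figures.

n(Au) = 4.54 / 196.97 = 0.02305 mol
Au³⁺ + 3e⁻ → Au, so n(e⁻) = 3 × 0.02305 = 0.06915 mol
Q = 0.06915 × 96500 = 6673 C
I = Q / t = 6673 / 6060 s = 1.10 A

1.10 A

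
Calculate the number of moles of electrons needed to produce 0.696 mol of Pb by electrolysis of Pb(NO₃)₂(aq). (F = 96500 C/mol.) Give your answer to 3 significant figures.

Pb²⁺ + 2e⁻ → Pb, so n(e⁻) = 2 × 0.696 = 1.392 mol

1.39 mol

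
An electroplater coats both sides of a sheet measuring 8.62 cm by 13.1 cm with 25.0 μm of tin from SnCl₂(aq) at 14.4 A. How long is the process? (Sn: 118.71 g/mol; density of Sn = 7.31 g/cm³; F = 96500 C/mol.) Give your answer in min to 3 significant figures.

Plated area = 2 × 8.62 × 13.1 = 225.8 cm²
Volume = 225.8 × 25.0×10⁻⁴ cm = 0.5645 cm³
m(Sn) = 0.5645 × 7.31 = 4.126 g
n(Sn) = 4.126 / 118.71 = 0.03476 mol; n(e⁻) = 2 × 0.03476 = 0.06952 mol
Q = 0.06952 × 96500 = 6709 C
t = 6709 / 14.4 = 465.9 s = 7.77 min

7.77 min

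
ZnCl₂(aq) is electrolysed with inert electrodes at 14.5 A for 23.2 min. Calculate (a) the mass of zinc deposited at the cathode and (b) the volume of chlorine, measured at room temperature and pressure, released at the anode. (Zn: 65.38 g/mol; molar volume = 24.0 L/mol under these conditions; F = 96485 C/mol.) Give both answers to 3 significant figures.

6.84 g Zn; 2.51 L Cl₂

Q = 14.5 × 1392 = 20180 C; n(e⁻) = 20180 / 96485 = 0.2092 mol
Cathode: Zn²⁺ + 2e⁻ → Zn → n(Zn) = 0.2092/2 = 0.1046 mol → 6.84 g
Anode: 2Cl⁻ → Cl₂ + 2e⁻ → n(Cl₂) = 0.2092/2 = 0.1046 mol → 2.51 L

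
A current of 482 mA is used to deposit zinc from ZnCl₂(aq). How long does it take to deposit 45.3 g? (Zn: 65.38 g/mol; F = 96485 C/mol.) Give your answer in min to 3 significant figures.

n(Zn) = 45.3 / 65.38 = 0.6929 mol
Zn²⁺ + 2e⁻ → Zn, so n(e⁻) = 2 × 0.6929 = 1.386 mol
Q = 1.386 × 96485 = 1.337×10^5 C
t = Q / I = 1.337×10^5 / 0.482 = 2.774×10^5 s = 4620 min

4620 min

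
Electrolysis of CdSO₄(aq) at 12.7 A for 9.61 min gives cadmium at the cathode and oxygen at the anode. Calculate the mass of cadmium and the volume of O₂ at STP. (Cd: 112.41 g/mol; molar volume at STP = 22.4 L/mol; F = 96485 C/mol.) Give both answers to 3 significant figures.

Q = 12.7 × 576.6 = 7323 C; n(e⁻) = 7323 / 96485 = 0.07590 mol
Cathode: Cd²⁺ + 2e⁻ → Cd → n(Cd) = 0.07590/2 = 0.03795 mol → 4.27 g
Anode: 2H₂O → O₂ + 4H⁺ + 4e⁻ → n(O₂) = 0.07590/4 = 0.01898 mol → 0.425 L

4.27 g Cd; 0.425 L O₂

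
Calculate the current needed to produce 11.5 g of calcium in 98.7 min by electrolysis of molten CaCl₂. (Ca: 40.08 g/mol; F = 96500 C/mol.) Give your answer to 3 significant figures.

n(Ca) = 11.5 / 40.08 = 0.2869 mol
Ca²⁺ + 2e⁻ → Ca, so n(e⁻) = 2 × 0.2869 = 0.5738 mol
Q = 0.5738 × 96500 = 55370 C
I = Q / t = 55370 / 5922 s = 9.35 A

9.35 A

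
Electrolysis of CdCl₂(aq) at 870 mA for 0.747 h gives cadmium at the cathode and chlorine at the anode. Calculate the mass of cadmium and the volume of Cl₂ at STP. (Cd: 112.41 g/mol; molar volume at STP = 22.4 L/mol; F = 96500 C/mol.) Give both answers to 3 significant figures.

1.36 g Cd; 0.272 L Cl₂

Q = 0.870 × 2689.2 = 2340 C; n(e⁻) = 2340 / 96500 = 0.02425 mol
Cathode: Cd²⁺ + 2e⁻ → Cd → n(Cd) = 0.02425/2 = 0.01213 mol → 1.36 g
Anode: 2Cl⁻ → Cl₂ + 2e⁻ → n(Cl₂) = 0.02425/2 = 0.01213 mol → 0.272 L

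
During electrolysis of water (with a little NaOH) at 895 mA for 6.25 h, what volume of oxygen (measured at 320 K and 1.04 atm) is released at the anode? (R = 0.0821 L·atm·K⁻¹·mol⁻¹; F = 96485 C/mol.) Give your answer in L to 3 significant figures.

1.32 L

Q = It = 0.895 × 22500 = 20140 C
n(e⁻) = Q/F = 20140/96485 = 0.2087 mol
2H₂O → O₂ + 4H⁺ + 4e⁻, so n(O₂) = 0.2087 / 4 = 0.05218 mol
V = nRT/P = 0.05218 × 0.0821 × 320 / 1.04 = 1.318 L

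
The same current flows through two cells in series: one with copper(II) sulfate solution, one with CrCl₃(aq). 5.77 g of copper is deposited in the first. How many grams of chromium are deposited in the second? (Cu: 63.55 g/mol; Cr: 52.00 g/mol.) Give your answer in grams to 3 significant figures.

n(Cu) = 5.77 / 63.55 = 0.09079 mol
Cu²⁺ + 2e⁻ → Cu, so n(e⁻) = 2 × 0.09079 = 0.1816 mol
Since the cells are in series, n(e⁻) in the Cr cell is also 0.1816 mol.
Cr³⁺ + 3e⁻ → Cr, so n(Cr) = 0.1816 / 3 = 0.06053 mol
m(Cr) = 0.06053 × 52.00 = 3.15 g

3.15 g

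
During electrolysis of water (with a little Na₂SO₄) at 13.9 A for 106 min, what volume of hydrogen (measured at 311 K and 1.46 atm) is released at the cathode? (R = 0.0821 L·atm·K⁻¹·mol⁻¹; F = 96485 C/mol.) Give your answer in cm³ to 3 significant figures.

Q = 13.9 A × 6360 s = 88400 C
n(e⁻) = Q/F = 88400/96485 = 0.9162 mol
2H⁺ + 2e⁻ → H₂, so n(H₂) = 0.9162 / 2 = 0.4581 mol
V = nRT/P = 0.4581 × 0.0821 × 311 / 1.46 = 8.011 L
= 8010 cm³

8010 cm³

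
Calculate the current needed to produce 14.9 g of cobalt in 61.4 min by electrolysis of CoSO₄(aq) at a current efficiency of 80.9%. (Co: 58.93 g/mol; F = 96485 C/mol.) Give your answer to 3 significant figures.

16.4 A

n(Co) = 14.9 / 58.93 = 0.2528 mol
Co²⁺ + 2e⁻ → Co, so n(e⁻) = 2 × 0.2528 = 0.5056 mol
Q = 0.5056 × 96485 / 0.809 = 60300 C
I = Q / t = 60300 / 3684 s = 16.4 A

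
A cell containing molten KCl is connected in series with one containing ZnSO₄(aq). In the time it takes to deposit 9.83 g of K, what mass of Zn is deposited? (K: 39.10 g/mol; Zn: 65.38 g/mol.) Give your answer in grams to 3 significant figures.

8.22 g

n(K) = 9.83 / 39.10 = 0.2514 mol
K⁺ + e⁻ → K, so n(e⁻) = 0.2514 mol
Since the cells are in series, n(e⁻) in the Zn cell is also 0.2514 mol.
Zn²⁺ + 2e⁻ → Zn, so n(Zn) = 0.2514 / 2 = 0.1257 mol
m(Zn) = 0.1257 × 65.38 = 8.22 g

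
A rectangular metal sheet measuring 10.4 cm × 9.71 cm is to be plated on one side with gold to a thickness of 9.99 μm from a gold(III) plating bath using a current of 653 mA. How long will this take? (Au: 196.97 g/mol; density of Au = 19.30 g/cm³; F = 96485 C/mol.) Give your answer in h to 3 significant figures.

Plated area = 10.4 × 9.71 = 101.0 cm²
Volume = 101.0 × 9.99×10⁻⁴ cm = 0.1009 cm³
m(Au) = 0.1009 × 19.30 = 1.947 g
n(Au) = 1.947 / 196.97 = 0.009885 mol; n(e⁻) = 3 × 0.009885 = 0.02966 mol
Q = 0.02966 × 96485 = 2862 C
t = 2862 / 0.653 = 4383 s = 1.22 h

1.22 h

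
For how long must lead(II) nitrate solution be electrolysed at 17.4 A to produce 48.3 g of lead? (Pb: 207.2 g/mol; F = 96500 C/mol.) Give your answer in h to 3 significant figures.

0.718 h

n(Pb) = 48.3 / 207.2 = 0.2331 mol
Pb²⁺ + 2e⁻ → Pb, so n(e⁻) = 2 × 0.2331 = 0.4662 mol
Q = 0.4662 × 96500 = 44990 C
t = Q / I = 44990 / 17.4 = 2586 s = 0.718 h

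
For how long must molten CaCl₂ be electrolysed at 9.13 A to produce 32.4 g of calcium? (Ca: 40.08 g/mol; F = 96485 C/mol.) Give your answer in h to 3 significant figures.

n(Ca) = 32.4 / 40.08 = 0.8084 mol
Ca²⁺ + 2e⁻ → Ca, so n(e⁻) = 2 × 0.8084 = 1.617 mol
Q = 1.617 × 96485 = 1.560×10^5 C
t = Q / I = 1.560×10^5 / 9.13 = 17090 s = 4.75 h

4.75 h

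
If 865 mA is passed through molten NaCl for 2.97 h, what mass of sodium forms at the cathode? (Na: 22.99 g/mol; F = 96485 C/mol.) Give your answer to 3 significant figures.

Q = It = 0.865 × 10692 = 9249 C
n(e⁻) = 9249 / 96485 = 0.09586 mol
Na⁺ + e⁻ → Na, so n(Na) = 0.09586 mol
m = 0.09586 × 22.99 = 2.20 g

2.20 g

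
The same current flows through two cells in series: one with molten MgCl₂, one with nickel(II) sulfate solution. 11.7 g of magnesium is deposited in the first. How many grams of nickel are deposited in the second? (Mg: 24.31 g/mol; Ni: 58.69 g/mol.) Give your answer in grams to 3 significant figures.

28.2 g

n(Mg) = 11.7 / 24.31 = 0.4813 mol
Mg²⁺ + 2e⁻ → Mg, so n(e⁻) = 2 × 0.4813 = 0.9626 mol
In series, the same 0.9626 mol of electrons flows through the second cell.
Ni²⁺ + 2e⁻ → Ni, so n(Ni) = 0.9626 / 2 = 0.4813 mol
m(Ni) = 0.4813 × 58.69 = 28.2 g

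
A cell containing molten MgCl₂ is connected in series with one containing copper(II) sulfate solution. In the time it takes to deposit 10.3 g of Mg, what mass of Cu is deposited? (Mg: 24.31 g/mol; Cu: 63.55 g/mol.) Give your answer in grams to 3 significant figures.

n(Mg) = 10.3 / 24.31 = 0.4237 mol
Mg²⁺ + 2e⁻ → Mg, so n(e⁻) = 2 × 0.4237 = 0.8474 mol
Since the cells are in series, n(e⁻) in the Cu cell is also 0.8474 mol.
Cu²⁺ + 2e⁻ → Cu, so n(Cu) = 0.8474 / 2 = 0.4237 mol
m(Cu) = 0.4237 × 63.55 = 26.9 g

26.9 g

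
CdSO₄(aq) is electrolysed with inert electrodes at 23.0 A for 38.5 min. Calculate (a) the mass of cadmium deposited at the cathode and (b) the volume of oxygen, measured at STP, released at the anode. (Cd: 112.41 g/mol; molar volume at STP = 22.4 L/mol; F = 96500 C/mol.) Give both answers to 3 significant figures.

Q = 23.0 × 2310 = 53130 C; n(e⁻) = 53130 / 96500 = 0.5506 mol
Cathode: Cd²⁺ + 2e⁻ → Cd → n(Cd) = 0.5506/2 = 0.2753 mol → 30.9 g
Anode: 2H₂O → O₂ + 4H⁺ + 4e⁻ → n(O₂) = 0.5506/4 = 0.1377 mol → 3.08 L

30.9 g Cd; 3.08 L O₂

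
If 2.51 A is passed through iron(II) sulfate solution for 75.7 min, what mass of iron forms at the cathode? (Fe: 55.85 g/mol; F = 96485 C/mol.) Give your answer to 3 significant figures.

Q = 2.51 A × 4542 s = 11400 C
Moles of electrons = 11400 / 96485 = 0.1182 mol
Fe²⁺ + 2e⁻ → Fe, so n(Fe) = 0.1182 / 2 = 0.05910 mol
m = 0.05910 × 55.85 = 3.30 g

3.30 g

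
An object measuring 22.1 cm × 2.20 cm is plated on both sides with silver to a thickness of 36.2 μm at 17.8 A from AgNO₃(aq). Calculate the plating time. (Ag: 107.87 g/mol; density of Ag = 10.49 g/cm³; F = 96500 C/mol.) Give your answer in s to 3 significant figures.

Plated area = 2 × 22.1 × 2.20 = 97.24 cm²
Volume = 97.24 × 36.2×10⁻⁴ cm = 0.3520 cm³
m(Ag) = 0.3520 × 10.49 = 3.692 g
n(Ag) = 3.692 / 107.87 = 0.03423 mol; n(e⁻) = 0.03423 mol
Q = 0.03423 × 96500 = 3303 C
t = 3303 / 17.8 = 185.6 s

186 s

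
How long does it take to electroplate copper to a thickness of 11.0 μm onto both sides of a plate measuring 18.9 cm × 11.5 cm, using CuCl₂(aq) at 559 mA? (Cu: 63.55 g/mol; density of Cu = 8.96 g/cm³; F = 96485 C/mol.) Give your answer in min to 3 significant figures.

388 min

Plated area = 2 × 18.9 × 11.5 = 434.7 cm²
Volume = 434.7 × 11.0×10⁻⁴ cm = 0.4782 cm³
m(Cu) = 0.4782 × 8.96 = 4.285 g
n(Cu) = 4.285 / 63.55 = 0.06743 mol; n(e⁻) = 2 × 0.06743 = 0.1349 mol
Q = 0.1349 × 96485 = 13020 C
t = 13020 / 0.559 = 23290 s = 388 min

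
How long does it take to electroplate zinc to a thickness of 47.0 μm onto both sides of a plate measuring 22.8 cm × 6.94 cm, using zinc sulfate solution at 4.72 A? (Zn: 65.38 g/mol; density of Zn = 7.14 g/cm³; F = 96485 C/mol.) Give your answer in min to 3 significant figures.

111 min

Plated area = 2 × 22.8 × 6.94 = 316.5 cm²
Volume = 316.5 × 47.0×10⁻⁴ cm = 1.488 cm³
m(Zn) = 1.488 × 7.14 = 10.62 g
n(Zn) = 10.62 / 65.38 = 0.1624 mol; n(e⁻) = 2 × 0.1624 = 0.3248 mol
Q = 0.3248 × 96485 = 31340 C
t = 31340 / 4.72 = 6640 s = 111 min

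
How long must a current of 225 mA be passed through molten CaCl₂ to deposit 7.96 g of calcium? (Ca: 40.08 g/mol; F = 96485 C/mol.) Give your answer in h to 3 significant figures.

n(Ca) = 7.96 / 40.08 = 0.1986 mol
Ca²⁺ + 2e⁻ → Ca, so n(e⁻) = 2 × 0.1986 = 0.3972 mol
Q = 0.3972 × 96485 = 38320 C
t = Q / I = 38320 / 0.225 = 1.703×10^5 s = 47.3 h

47.3 h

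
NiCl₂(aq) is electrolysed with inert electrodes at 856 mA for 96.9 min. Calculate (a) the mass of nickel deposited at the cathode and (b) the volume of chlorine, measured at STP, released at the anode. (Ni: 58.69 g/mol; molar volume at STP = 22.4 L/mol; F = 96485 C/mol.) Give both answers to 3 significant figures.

Q = 0.856 × 5814 = 4977 C; n(e⁻) = 4977 / 96485 = 0.05158 mol
Cathode: Ni²⁺ + 2e⁻ → Ni → n(Ni) = 0.05158/2 = 0.02579 mol → 1.51 g
Anode: 2Cl⁻ → Cl₂ + 2e⁻ → n(Cl₂) = 0.05158/2 = 0.02579 mol → 0.578 L

1.51 g Ni; 0.578 L Cl₂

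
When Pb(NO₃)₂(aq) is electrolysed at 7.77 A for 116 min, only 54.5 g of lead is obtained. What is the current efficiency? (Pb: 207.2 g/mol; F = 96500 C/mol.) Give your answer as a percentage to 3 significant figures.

Q = 7.77 × 6960 = 54080 C
n(e⁻) = 54080 / 96500 = 0.5604 mol
Pb²⁺ + 2e⁻ → Pb, so theoretical n(Pb) = 0.2802 mol → 58.06 g
Efficiency = 54.5 / 58.06 = 0.9387 = 93.9%

93.9%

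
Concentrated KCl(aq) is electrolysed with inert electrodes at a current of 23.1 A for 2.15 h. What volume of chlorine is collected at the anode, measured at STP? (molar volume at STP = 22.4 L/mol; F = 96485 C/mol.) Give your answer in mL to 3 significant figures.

20800 mL

Q = 23.1 A × 7740 s = 1.788×10^5 C
n(e⁻) = Q/F = 1.788×10^5/96485 = 1.853 mol
2Cl⁻ → Cl₂ + 2e⁻, so n(Cl₂) = 1.853 / 2 = 0.9265 mol
V = 0.9265 × 22.4 = 20.75 L
= 20800 mL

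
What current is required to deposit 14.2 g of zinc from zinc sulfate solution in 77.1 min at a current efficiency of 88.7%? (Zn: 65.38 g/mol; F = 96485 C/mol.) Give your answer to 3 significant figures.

10.2 A

n(Zn) = 14.2 / 65.38 = 0.2172 mol
Zn²⁺ + 2e⁻ → Zn, so n(e⁻) = 2 × 0.2172 = 0.4344 mol
Q = 0.4344 × 96485 / 0.887 = 47250 C
I = Q / t = 47250 / 4626 s = 10.2 A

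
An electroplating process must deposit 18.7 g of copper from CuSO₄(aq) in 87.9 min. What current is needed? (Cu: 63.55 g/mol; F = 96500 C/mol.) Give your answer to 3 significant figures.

n(Cu) = 18.7 / 63.55 = 0.2943 mol
Cu²⁺ + 2e⁻ → Cu, so n(e⁻) = 2 × 0.2943 = 0.5886 mol
Q = 0.5886 × 96500 = 56800 C
I = Q / t = 56800 / 5274 s = 10.8 A

10.8 A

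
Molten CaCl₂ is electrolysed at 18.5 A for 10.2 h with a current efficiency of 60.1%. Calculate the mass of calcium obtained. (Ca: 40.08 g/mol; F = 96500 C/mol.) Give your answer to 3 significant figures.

Q = 18.5 × 36720 = 6.793×10^5 C
n(e⁻) = 6.793×10^5 / 96500 = 7.039 mol
Ca²⁺ + 2e⁻ → Ca, so theoretical m(Ca) = 3.520 × 40.08 = 141.1 g
Actual mass = 60.1% × 141.1 = 84.8 g

84.8 g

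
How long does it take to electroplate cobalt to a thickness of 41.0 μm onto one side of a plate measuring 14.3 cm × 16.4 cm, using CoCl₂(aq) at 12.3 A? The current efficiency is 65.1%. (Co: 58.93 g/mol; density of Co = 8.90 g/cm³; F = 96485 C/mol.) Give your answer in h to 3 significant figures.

Plated area = 14.3 × 16.4 = 234.5 cm²
Volume = 234.5 × 41.0×10⁻⁴ cm = 0.9615 cm³
m(Co) = 0.9615 × 8.90 = 8.557 g
n(Co) = 8.557 / 58.93 = 0.1452 mol; n(e⁻) = 2 × 0.1452 = 0.2904 mol
Q = 0.2904 × 96485 / 0.651 = 43040 C
t = 43040 / 12.3 = 3499 s = 0.972 h

0.972 h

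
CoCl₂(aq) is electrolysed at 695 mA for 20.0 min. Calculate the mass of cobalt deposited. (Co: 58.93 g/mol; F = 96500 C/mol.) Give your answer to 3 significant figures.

Q = It = 0.695 × 1200 = 834.0 C
n(e⁻) = Q/F = 834.0/96500 = 0.008642 mol
Co²⁺ + 2e⁻ → Co, so n(Co) = 0.008642 / 2 = 0.004321 mol
m = 0.004321 × 58.93 = 0.255 g

0.255 g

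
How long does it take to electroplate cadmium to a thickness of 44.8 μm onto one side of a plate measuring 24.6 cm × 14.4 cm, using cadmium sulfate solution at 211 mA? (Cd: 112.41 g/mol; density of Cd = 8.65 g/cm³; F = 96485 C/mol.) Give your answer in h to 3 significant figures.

31.0 h

Plated area = 24.6 × 14.4 = 354.2 cm²
Volume = 354.2 × 44.8×10⁻⁴ cm = 1.587 cm³
m(Cd) = 1.587 × 8.65 = 13.73 g
n(Cd) = 13.73 / 112.41 = 0.1221 mol; n(e⁻) = 2 × 0.1221 = 0.2442 mol
Q = 0.2442 × 96485 = 23560 C
t = 23560 / 0.211 = 1.117×10^5 s = 31.0 h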